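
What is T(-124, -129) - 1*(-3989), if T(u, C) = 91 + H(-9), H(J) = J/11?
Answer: 44871/11 ≈ 4079.2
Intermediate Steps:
H(J) = J/11 (H(J) = J*(1/11) = J/11)
T(u, C) = 992/11 (T(u, C) = 91 + (1/11)*(-9) = 91 - 9/11 = 992/11)
T(-124, -129) - 1*(-3989) = 992/11 - 1*(-3989) = 992/11 + 3989 = 44871/11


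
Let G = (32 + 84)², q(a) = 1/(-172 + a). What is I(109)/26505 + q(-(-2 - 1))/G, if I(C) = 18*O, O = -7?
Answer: -31839841/6697118480 ≈ -0.0047543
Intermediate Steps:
I(C) = -126 (I(C) = 18*(-7) = -126)
G = 13456 (G = 116² = 13456)
I(109)/26505 + q(-(-2 - 1))/G = -126/26505 + 1/(-172 - (-2 - 1)*13456) = -126*1/26505 + (1/13456)/(-172 - 1*(-3)) = -14/2945 + (1/13456)/(-172 + 3) = -14/2945 + (1/13456)/(-169) = -14/2945 - 1/169*1/13456 = -14/2945 - 1/2274064 = -31839841/6697118480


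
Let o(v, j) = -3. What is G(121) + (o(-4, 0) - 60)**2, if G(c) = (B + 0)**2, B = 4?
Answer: 3985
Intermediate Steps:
G(c) = 16 (G(c) = (4 + 0)**2 = 4**2 = 16)
G(121) + (o(-4, 0) - 60)**2 = 16 + (-3 - 60)**2 = 16 + (-63)**2 = 16 + 3969 = 3985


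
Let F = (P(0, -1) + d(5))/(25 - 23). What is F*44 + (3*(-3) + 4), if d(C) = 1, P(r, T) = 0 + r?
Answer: 17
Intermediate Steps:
P(r, T) = r
F = 1/2 (F = (0 + 1)/(25 - 23) = 1/2 ≈ 0.50000)
F*44 + (3*(-3) + 4) = (1/2)*44 + (3*(-3) + 4) = 22 + (-9 + 4) = 22 - 5 = 17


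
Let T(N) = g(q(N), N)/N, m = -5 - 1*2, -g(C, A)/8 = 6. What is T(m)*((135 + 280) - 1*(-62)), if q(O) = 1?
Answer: 22896/7 ≈ 3270.9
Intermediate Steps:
g(C, A) = -48 (g(C, A) = -8*6 = -48)
m = -7 (m = -5 - 2 = -7)
T(N) = -48/N
T(m)*((135 + 280) - 1*(-62)) = (-48/(-7))*((135 + 280) - 1*(-62)) = (-48*(-⅐))*(415 + 62) = (48/7)*477 = 22896/7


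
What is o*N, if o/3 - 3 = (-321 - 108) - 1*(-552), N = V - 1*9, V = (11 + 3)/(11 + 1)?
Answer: -2961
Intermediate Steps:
V = 7/6 (V = 14/12 = 14*(1/12) = 7/6 ≈ 1.1667)
N = -47/6 (N = 7/6 - 1*9 = 7/6 - 9 = -47/6 ≈ -7.8333)
o = 378 (o = 9 + 3*((-321 - 108) - 1*(-552)) = 9 + 3*(-429 + 552) = 9 + 3*123 = 9 + 369 = 378)
o*N = 378*(-47/6) = -2961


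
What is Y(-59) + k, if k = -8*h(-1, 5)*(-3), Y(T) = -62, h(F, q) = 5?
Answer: 58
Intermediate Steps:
k = 120 (k = -8*5*(-3) = -40*(-3) = 120)
Y(-59) + k = -62 + 120 = 58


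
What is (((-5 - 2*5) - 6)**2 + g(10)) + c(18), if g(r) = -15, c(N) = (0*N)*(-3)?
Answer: 426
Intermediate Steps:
c(N) = 0 (c(N) = 0*(-3) = 0)
(((-5 - 2*5) - 6)**2 + g(10)) + c(18) = (((-5 - 2*5) - 6)**2 - 15) + 0 = (((-5 - 10) - 6)**2 - 15) + 0 = ((-15 - 6)**2 - 15) + 0 = ((-21)**2 - 15) + 0 = (441 - 15) + 0 = 426 + 0 = 426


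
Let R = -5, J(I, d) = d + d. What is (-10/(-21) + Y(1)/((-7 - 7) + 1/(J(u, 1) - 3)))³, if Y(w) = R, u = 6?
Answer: 4913/9261 ≈ 0.53050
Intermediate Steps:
J(I, d) = 2*d
Y(w) = -5
(-10/(-21) + Y(1)/((-7 - 7) + 1/(J(u, 1) - 3)))³ = (-10/(-21) - 5/((-7 - 7) + 1/(2*1 - 3)))³ = (-10*(-1/21) - 5/(-14 + 1/(2 - 3)))³ = (10/21 - 5/(-14 + 1/(-1)))³ = (10/21 - 5/(-14 - 1))³ = (10/21 - 5/(-15))³ = (10/21 - 5*(-1/15))³ = (10/21 + ⅓)³ = (17/21)³ = 4913/9261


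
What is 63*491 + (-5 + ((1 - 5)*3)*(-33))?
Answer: 31324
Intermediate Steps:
63*491 + (-5 + ((1 - 5)*3)*(-33)) = 30933 + (-5 - 4*3*(-33)) = 30933 + (-5 - 12*(-33)) = 30933 + (-5 + 396) = 30933 + 391 = 31324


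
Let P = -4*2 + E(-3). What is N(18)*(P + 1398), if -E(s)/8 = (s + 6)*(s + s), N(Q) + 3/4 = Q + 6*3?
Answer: 108147/2 ≈ 54074.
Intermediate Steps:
N(Q) = 69/4 + Q (N(Q) = -¾ + (Q + 6*3) = -¾ + (Q + 18) = -¾ + (18 + Q) = 69/4 + Q)
E(s) = -16*s*(6 + s) (E(s) = -8*(s + 6)*(s + s) = -8*(6 + s)*2*s = -16*s*(6 + s))
P = 136 (P = -4*2 - 16*(-3)*(6 - 3) = -8 - 16*(-3)*3 = -8 + 144 = 136)
N(18)*(P + 1398) = (69/4 + 18)*(136 + 1398) = (141/4)*1534 = 108147/2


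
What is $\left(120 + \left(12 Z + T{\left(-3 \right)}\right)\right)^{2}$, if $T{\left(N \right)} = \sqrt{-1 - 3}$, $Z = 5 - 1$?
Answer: $28220 + 672 i \approx 28220.0 + 672.0 i$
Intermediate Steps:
$Z = 4$
$T{\left(N \right)} = 2 i$ ($T{\left(N \right)} = \sqrt{-4} = 2 i$)
$\left(120 + \left(12 Z + T{\left(-3 \right)}\right)\right)^{2} = \left(120 + \left(12 \cdot 4 + 2 i\right)\right)^{2} = \left(120 + \left(48 + 2 i\right)\right)^{2} = \left(168 + 2 i\right)^{2}$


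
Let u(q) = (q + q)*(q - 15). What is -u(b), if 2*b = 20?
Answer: 100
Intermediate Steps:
b = 10 (b = (½)*20 = 10)
u(q) = 2*q*(-15 + q) (u(q) = (2*q)*(-15 + q) = 2*q*(-15 + q))
-u(b) = -2*10*(-15 + 10) = -2*10*(-5) = -1*(-100) = 100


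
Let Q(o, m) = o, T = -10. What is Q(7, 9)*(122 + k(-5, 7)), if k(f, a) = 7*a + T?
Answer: 1127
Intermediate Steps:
k(f, a) = -10 + 7*a (k(f, a) = 7*a - 10 = -10 + 7*a)
Q(7, 9)*(122 + k(-5, 7)) = 7*(122 + (-10 + 7*7)) = 7*(122 + (-10 + 49)) = 7*(122 + 39) = 7*161 = 1127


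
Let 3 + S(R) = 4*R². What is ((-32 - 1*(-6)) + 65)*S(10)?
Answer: 15483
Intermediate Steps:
S(R) = -3 + 4*R²
((-32 - 1*(-6)) + 65)*S(10) = ((-32 - 1*(-6)) + 65)*(-3 + 4*10²) = ((-32 + 6) + 65)*(-3 + 4*100) = (-26 + 65)*(-3 + 400) = 39*397 = 15483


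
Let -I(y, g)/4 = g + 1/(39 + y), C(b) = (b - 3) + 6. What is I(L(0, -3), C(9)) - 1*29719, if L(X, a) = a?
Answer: -267904/9 ≈ -29767.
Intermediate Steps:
C(b) = 3 + b (C(b) = (-3 + b) + 6 = 3 + b)
I(y, g) = -4*g - 4/(39 + y) (I(y, g) = -4*(g + 1/(39 + y)) = -4*g - 4/(39 + y))
I(L(0, -3), C(9)) - 1*29719 = 4*(-1 - 39*(3 + 9) - 1*(3 + 9)*(-3))/(39 - 3) - 1*29719 = 4*(-1 - 39*12 - 1*12*(-3))/36 - 29719 = 4*(1/36)*(-1 - 468 + 36) - 29719 = 4*(1/36)*(-433) - 29719 = -433/9 - 29719 = -267904/9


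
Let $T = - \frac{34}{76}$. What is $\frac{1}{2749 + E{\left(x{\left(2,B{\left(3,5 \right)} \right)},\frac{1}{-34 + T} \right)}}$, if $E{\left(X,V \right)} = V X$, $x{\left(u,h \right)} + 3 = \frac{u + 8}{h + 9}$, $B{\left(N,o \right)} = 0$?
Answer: $\frac{693}{1905095} \approx 0.00036376$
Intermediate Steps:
$T = - \frac{17}{38}$ ($T = \left(-34\right) \frac{1}{76} = - \frac{17}{38} \approx -0.44737$)
$x{\left(u,h \right)} = -3 + \frac{8 + u}{9 + h}$ ($x{\left(u,h \right)} = -3 + \frac{u + 8}{h + 9} = -3 + \frac{8 + u}{9 + h}$)
$\frac{1}{2749 + E{\left(x{\left(2,B{\left(3,5 \right)} \right)},\frac{1}{-34 + T} \right)}} = \frac{1}{2749 + \frac{\frac{1}{9 + 0} \left(-19 + 2 - 0\right)}{-34 - \frac{17}{38}}} = \frac{1}{2749 + \frac{\frac{1}{9} \left(-19 + 2 + 0\right)}{- \frac{1309}{38}}} = \frac{1}{2749 - \frac{38 \cdot \frac{1}{9} \left(-17\right)}{1309}} = \frac{1}{2749 - - \frac{38}{693}} = \frac{1}{2749 + \frac{38}{693}} = \frac{1}{\frac{1905095}{693}} = \frac{693}{1905095}$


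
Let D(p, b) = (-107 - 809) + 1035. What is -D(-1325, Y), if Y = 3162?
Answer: -119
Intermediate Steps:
D(p, b) = 119 (D(p, b) = -916 + 1035 = 119)
-D(-1325, Y) = -1*119 = -119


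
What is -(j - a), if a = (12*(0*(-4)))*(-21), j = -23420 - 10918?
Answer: 34338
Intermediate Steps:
j = -34338
a = 0 (a = (12*0)*(-21) = 0*(-21) = 0)
-(j - a) = -(-34338 - 1*0) = -(-34338 + 0) = -1*(-34338) = 34338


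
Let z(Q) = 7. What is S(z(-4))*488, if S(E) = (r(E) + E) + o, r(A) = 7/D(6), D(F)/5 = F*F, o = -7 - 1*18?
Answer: -394426/45 ≈ -8765.0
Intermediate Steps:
o = -25 (o = -7 - 18 = -25)
D(F) = 5*F**2 (D(F) = 5*(F*F) = 5*F**2)
r(A) = 7/180 (r(A) = 7/((5*6**2)) = 7/((5*36)) = 7/180)
S(E) = -4493/180 + E (S(E) = (7/180 + E) - 25 = -4493/180 + E)
S(z(-4))*488 = (-4493/180 + 7)*488 = -3233/180*488 = -394426/45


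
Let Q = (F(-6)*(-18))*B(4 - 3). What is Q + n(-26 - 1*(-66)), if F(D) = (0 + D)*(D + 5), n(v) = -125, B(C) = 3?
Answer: -449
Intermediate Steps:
F(D) = D*(5 + D)
Q = -324 (Q = (-6*(5 - 6)*(-18))*3 = (-6*(-1)*(-18))*3 = (6*(-18))*3 = -108*3 = -324)
Q + n(-26 - 1*(-66)) = -324 - 125 = -449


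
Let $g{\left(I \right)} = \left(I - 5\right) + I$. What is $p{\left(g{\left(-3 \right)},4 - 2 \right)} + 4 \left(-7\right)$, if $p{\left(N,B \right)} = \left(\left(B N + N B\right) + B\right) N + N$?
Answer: $423$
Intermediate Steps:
$g{\left(I \right)} = -5 + 2 I$ ($g{\left(I \right)} = \left(-5 + I\right) + I = -5 + 2 I$)
$p{\left(N,B \right)} = N + N \left(B + 2 B N\right)$ ($p{\left(N,B \right)} = \left(\left(B N + B N\right) + B\right) N + N = \left(2 B N + B\right) N + N = \left(B + 2 B N\right) N + N = N \left(B + 2 B N\right) + N = N + N \left(B + 2 B N\right)$)
$p{\left(g{\left(-3 \right)},4 - 2 \right)} + 4 \left(-7\right) = \left(-5 + 2 \left(-3\right)\right) \left(1 + \left(4 - 2\right) + 2 \left(4 - 2\right) \left(-5 + 2 \left(-3\right)\right)\right) + 4 \left(-7\right) = \left(-5 - 6\right) \left(1 + 2 + 2 \cdot 2 \left(-5 - 6\right)\right) - 28 = - 11 \left(1 + 2 + 2 \cdot 2 \left(-11\right)\right) - 28 = - 11 \left(1 + 2 - 44\right) - 28 = \left(-11\right) \left(-41\right) - 28 = 451 - 28 = 423$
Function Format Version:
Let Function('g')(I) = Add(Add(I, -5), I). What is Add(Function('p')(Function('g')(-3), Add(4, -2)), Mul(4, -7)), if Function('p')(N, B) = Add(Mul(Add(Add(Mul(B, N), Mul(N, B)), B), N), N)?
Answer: 423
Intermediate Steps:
Function('g')(I) = Add(-5, Mul(2, I)) (Function('g')(I) = Add(Add(-5, I), I) = Add(-5, Mul(2, I)))
Function('p')(N, B) = Add(N, Mul(N, Add(B, Mul(2, B, N)))) (Function('p')(N, B) = Add(Mul(Add(Add(Mul(B, N), Mul(B, N)), B), N), N) = Add(Mul(Add(Mul(2, B, N), B), N), N) = Add(Mul(Add(B, Mul(2, B, N)), N), N) = Add(Mul(N, Add(B, Mul(2, B, N))), N) = Add(N, Mul(N, Add(B, Mul(2, B, N)))))
Add(Function('p')(Function('g')(-3), Add(4, -2)), Mul(4, -7)) = Add(Mul(Add(-5, Mul(2, -3)), Add(1, Add(4, -2), Mul(2, Add(4, -2), Add(-5, Mul(2, -3))))), Mul(4, -7)) = Add(Mul(Add(-5, -6), Add(1, 2, Mul(2, 2, Add(-5, -6)))), -28) = Add(Mul(-11, Add(1, 2, Mul(2, 2, -11))), -28) = Add(Mul(-11, Add(1, 2, -44)), -28) = Add(Mul(-11, -41), -28) = Add(451, -28) = 423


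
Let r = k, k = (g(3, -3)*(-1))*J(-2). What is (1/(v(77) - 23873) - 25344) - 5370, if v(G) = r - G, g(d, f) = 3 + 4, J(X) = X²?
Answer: -736460293/23978 ≈ -30714.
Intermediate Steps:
g(d, f) = 7
k = -28 (k = (7*(-1))*(-2)² = -7*4 = -28)
r = -28
v(G) = -28 - G
(1/(v(77) - 23873) - 25344) - 5370 = (1/((-28 - 1*77) - 23873) - 25344) - 5370 = (1/((-28 - 77) - 23873) - 25344) - 5370 = (1/(-105 - 23873) - 25344) - 5370 = (1/(-23978) - 25344) - 5370 = (-1/23978 - 25344) - 5370 = -607698433/23978 - 5370 = -736460293/23978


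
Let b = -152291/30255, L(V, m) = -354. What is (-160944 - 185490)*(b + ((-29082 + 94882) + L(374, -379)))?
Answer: -228636790542842/10085 ≈ -2.2671e+10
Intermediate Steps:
b = -152291/30255 (b = -152291*1/30255 = -152291/30255 ≈ -5.0336)
(-160944 - 185490)*(b + ((-29082 + 94882) + L(374, -379))) = (-160944 - 185490)*(-152291/30255 + ((-29082 + 94882) - 354)) = -346434*(-152291/30255 + (65800 - 354)) = -346434*(-152291/30255 + 65446) = -346434*1979916439/30255 = -228636790542842/10085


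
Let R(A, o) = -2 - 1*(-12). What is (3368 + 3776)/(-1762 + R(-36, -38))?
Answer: -893/219 ≈ -4.0776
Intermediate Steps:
R(A, o) = 10 (R(A, o) = -2 + 12 = 10)
(3368 + 3776)/(-1762 + R(-36, -38)) = (3368 + 3776)/(-1762 + 10) = 7144/(-1752) = 7144*(-1/1752) = -893/219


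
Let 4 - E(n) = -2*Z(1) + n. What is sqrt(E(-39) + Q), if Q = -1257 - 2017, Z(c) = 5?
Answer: I*sqrt(3221) ≈ 56.754*I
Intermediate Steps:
E(n) = 14 - n (E(n) = 4 - (-2*5 + n) = 4 - (-10 + n) = 4 + (10 - n) = 14 - n)
Q = -3274
sqrt(E(-39) + Q) = sqrt((14 - 1*(-39)) - 3274) = sqrt((14 + 39) - 3274) = sqrt(53 - 3274) = sqrt(-3221) = I*sqrt(3221)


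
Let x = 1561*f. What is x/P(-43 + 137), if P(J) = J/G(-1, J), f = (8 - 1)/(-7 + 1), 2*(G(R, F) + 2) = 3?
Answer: 10927/1128 ≈ 9.6871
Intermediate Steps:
G(R, F) = -½ (G(R, F) = -2 + (½)*3 = -2 + 3/2 = -½)
f = -7/6 (f = 7/(-6) = 7*(-⅙) = -7/6 ≈ -1.1667)
P(J) = -2*J (P(J) = J/(-½) = J*(-2) = -2*J)
x = -10927/6 (x = 1561*(-7/6) = -10927/6 ≈ -1821.2)
x/P(-43 + 137) = -10927*(-1/(2*(-43 + 137)))/6 = -10927/(6*((-2*94))) = -10927/6/(-188) = -10927/6*(-1/188) = 10927/1128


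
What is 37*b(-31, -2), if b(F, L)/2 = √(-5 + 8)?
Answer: 74*√3 ≈ 128.17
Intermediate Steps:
b(F, L) = 2*√3 (b(F, L) = 2*√(-5 + 8) = 2*√3)
37*b(-31, -2) = 37*(2*√3) = 74*√3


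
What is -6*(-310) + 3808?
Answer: 5668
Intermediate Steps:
-6*(-310) + 3808 = 1860 + 3808 = 5668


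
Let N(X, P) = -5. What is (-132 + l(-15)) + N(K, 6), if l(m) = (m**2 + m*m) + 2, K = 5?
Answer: 315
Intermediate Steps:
l(m) = 2 + 2*m**2 (l(m) = (m**2 + m**2) + 2 = 2*m**2 + 2 = 2 + 2*m**2)
(-132 + l(-15)) + N(K, 6) = (-132 + (2 + 2*(-15)**2)) - 5 = (-132 + (2 + 2*225)) - 5 = (-132 + (2 + 450)) - 5 = (-132 + 452) - 5 = 320 - 5 = 315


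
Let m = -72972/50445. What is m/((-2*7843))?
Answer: 4054/43960015 ≈ 9.2220e-5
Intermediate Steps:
m = -8108/5605 (m = -72972*1/50445 = -8108/5605 ≈ -1.4466)
m/((-2*7843)) = -8108/(5605*((-2*7843))) = -8108/5605/(-15686) = -8108/5605*(-1/15686) = 4054/43960015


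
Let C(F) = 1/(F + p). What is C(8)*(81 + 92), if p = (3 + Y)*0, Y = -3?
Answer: 173/8 ≈ 21.625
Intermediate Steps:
p = 0 (p = (3 - 3)*0 = 0*0 = 0)
C(F) = 1/F (C(F) = 1/(F + 0) = 1/F)
C(8)*(81 + 92) = (81 + 92)/8 = (⅛)*173 = 173/8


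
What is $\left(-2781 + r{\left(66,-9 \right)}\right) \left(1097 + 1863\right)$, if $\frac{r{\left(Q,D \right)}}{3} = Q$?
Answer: $-7645680$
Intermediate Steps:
$r{\left(Q,D \right)} = 3 Q$
$\left(-2781 + r{\left(66,-9 \right)}\right) \left(1097 + 1863\right) = \left(-2781 + 3 \cdot 66\right) \left(1097 + 1863\right) = \left(-2781 + 198\right) 2960 = \left(-2583\right) 2960 = -7645680$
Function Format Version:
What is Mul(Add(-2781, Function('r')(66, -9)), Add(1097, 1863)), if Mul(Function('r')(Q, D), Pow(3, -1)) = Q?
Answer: -7645680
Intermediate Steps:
Function('r')(Q, D) = Mul(3, Q)
Mul(Add(-2781, Function('r')(66, -9)), Add(1097, 1863)) = Mul(Add(-2781, Mul(3, 66)), Add(1097, 1863)) = Mul(Add(-2781, 198), 2960) = Mul(-2583, 2960) = -7645680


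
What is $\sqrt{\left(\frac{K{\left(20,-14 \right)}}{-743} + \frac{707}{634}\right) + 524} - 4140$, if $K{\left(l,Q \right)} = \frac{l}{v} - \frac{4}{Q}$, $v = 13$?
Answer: $-4140 + \frac{\sqrt{964920290615500310}}{42866642} \approx -4117.1$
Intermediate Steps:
$K{\left(l,Q \right)} = - \frac{4}{Q} + \frac{l}{13}$ ($K{\left(l,Q \right)} = \frac{l}{13} - \frac{4}{Q} = - \frac{4}{Q} + \frac{l}{13}$)
$\sqrt{\left(\frac{K{\left(20,-14 \right)}}{-743} + \frac{707}{634}\right) + 524} - 4140 = \sqrt{\left(\frac{- \frac{4}{-14} + \frac{1}{13} \cdot 20}{-743} + \frac{707}{634}\right) + 524} - 4140 = \sqrt{\left(\left(\left(-4\right) \left(- \frac{1}{14}\right) + \frac{20}{13}\right) \left(- \frac{1}{743}\right) + 707 \cdot \frac{1}{634}\right) + 524} - 4140 = \sqrt{\left(\left(\frac{2}{7} + \frac{20}{13}\right) \left(- \frac{1}{743}\right) + \frac{707}{634}\right) + 524} - 4140 = \sqrt{\left(\frac{166}{91} \left(- \frac{1}{743}\right) + \frac{707}{634}\right) + 524} - 4140 = \sqrt{\left(- \frac{166}{67613} + \frac{707}{634}\right) + 524} - 4140 = \sqrt{\frac{47697147}{42866642} + 524} - 4140 = \sqrt{\frac{22509817555}{42866642}} - 4140 = \frac{\sqrt{964920290615500310}}{42866642} - 4140 = -4140 + \frac{\sqrt{964920290615500310}}{42866642}$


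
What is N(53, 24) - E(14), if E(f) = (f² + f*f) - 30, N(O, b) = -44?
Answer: -406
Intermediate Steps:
E(f) = -30 + 2*f² (E(f) = (f² + f²) - 30 = 2*f² - 30 = -30 + 2*f²)
N(53, 24) - E(14) = -44 - (-30 + 2*14²) = -44 - (-30 + 2*196) = -44 - (-30 + 392) = -44 - 1*362 = -44 - 362 = -406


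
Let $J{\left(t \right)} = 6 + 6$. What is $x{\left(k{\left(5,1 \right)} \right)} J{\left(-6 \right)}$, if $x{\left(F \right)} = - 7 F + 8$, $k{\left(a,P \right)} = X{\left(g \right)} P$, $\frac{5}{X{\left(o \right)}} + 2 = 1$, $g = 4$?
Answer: $516$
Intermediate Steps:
$X{\left(o \right)} = -5$ ($X{\left(o \right)} = \frac{5}{-2 + 1} = \frac{5}{-1} = 5 \left(-1\right) = -5$)
$k{\left(a,P \right)} = - 5 P$
$J{\left(t \right)} = 12$
$x{\left(F \right)} = 8 - 7 F$
$x{\left(k{\left(5,1 \right)} \right)} J{\left(-6 \right)} = \left(8 - 7 \left(\left(-5\right) 1\right)\right) 12 = \left(8 - -35\right) 12 = \left(8 + 35\right) 12 = 43 \cdot 12 = 516$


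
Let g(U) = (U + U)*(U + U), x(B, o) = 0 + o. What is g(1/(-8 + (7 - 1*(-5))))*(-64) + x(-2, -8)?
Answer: -24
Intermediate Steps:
x(B, o) = o
g(U) = 4*U**2 (g(U) = (2*U)*(2*U) = 4*U**2)
g(1/(-8 + (7 - 1*(-5))))*(-64) + x(-2, -8) = (4*(1/(-8 + (7 - 1*(-5))))**2)*(-64) - 8 = (4*(1/(-8 + (7 + 5)))**2)*(-64) - 8 = (4*(1/(-8 + 12))**2)*(-64) - 8 = (4*(1/4)**2)*(-64) - 8 = (4*(1/16))*(-64) - 8 = (1/4)*(-64) - 8 = -16 - 8 = -24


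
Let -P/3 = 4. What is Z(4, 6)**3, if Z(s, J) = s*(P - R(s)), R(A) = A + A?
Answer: -512000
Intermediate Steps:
P = -12 (P = -3*4 = -12)
R(A) = 2*A
Z(s, J) = s*(-12 - 2*s)
Z(4, 6)**3 = (-2*4*(6 + 4))**3 = (-2*4*10)**3 = (-80)**3 = -512000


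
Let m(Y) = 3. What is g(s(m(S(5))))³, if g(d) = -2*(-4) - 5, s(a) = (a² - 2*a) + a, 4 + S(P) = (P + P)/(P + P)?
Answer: 27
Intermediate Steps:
S(P) = -3 (S(P) = -4 + (P + P)/(P + P) = -4 + (2*P)/((2*P)) = -4 + (2*P)*(1/(2*P)) = -4 + 1 = -3)
s(a) = a² - a
g(d) = 3 (g(d) = 8 - 5 = 3)
g(s(m(S(5))))³ = 3³ = 27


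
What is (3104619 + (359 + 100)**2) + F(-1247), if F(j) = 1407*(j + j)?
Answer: -193758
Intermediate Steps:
F(j) = 2814*j (F(j) = 1407*(2*j) = 2814*j)
(3104619 + (359 + 100)**2) + F(-1247) = (3104619 + (359 + 100)**2) + 2814*(-1247) = (3104619 + 459**2) - 3509058 = (3104619 + 210681) - 3509058 = 3315300 - 3509058 = -193758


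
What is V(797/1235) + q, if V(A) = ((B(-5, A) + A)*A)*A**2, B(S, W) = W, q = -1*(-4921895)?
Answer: 11449860765970631737/2326311300625 ≈ 4.9219e+6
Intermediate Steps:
q = 4921895
V(A) = 2*A**4 (V(A) = ((A + A)*A)*A**2 = ((2*A)*A)*A**2 = (2*A**2)*A**2 = 2*A**4)
V(797/1235) + q = 2*(797/1235)**4 + 4921895 = 2*(403490473681/2326311300625) + 4921895 = 806980947362/2326311300625 + 4921895 = 11449860765970631737/2326311300625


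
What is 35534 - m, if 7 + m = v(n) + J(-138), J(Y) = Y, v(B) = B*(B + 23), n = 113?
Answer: 20311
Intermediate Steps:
v(B) = B*(23 + B)
m = 15223 (m = -7 + (113*(23 + 113) - 138) = -7 + (113*136 - 138) = -7 + (15368 - 138) = -7 + 15230 = 15223)
35534 - m = 35534 - 1*15223 = 35534 - 15223 = 20311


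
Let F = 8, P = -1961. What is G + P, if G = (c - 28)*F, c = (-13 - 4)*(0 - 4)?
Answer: -1641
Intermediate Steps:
c = 68 (c = -17*(-4) = 68)
G = 320 (G = (68 - 28)*8 = 40*8 = 320)
G + P = 320 - 1961 = -1641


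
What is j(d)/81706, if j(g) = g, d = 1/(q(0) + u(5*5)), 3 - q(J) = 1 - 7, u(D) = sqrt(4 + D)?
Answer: 9/4248712 - sqrt(29)/4248712 ≈ 8.5081e-7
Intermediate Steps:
q(J) = 9 (q(J) = 3 - (1 - 7) = 3 - 1*(-6) = 3 + 6 = 9)
d = 1/(9 + sqrt(29)) (d = 1/(9 + sqrt(4 + 5*5)) = 1/(9 + sqrt(4 + 25)) = 1/(9 + sqrt(29)) ≈ 0.069516)
j(d)/81706 = (9/52 - sqrt(29)/52)/81706 = (9/52 - sqrt(29)/52)*(1/81706) = 9/4248712 - sqrt(29)/4248712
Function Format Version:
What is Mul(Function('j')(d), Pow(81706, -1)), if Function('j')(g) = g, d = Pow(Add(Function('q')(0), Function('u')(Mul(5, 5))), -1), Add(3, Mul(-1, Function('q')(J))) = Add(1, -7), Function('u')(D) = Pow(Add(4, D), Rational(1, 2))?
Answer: Add(Rational(9, 4248712), Mul(Rational(-1, 4248712), Pow(29, Rational(1, 2)))) ≈ 8.5081e-7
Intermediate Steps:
Function('q')(J) = 9 (Function('q')(J) = Add(3, Mul(-1, Add(1, -7))) = Add(3, Mul(-1, -6)) = Add(3, 6) = 9)
d = Pow(Add(9, Pow(29, Rational(1, 2))), -1) (d = Pow(Add(9, Pow(Add(4, Mul(5, 5)), Rational(1, 2))), -1) = Pow(Add(9, Pow(Add(4, 25), Rational(1, 2))), -1) = Pow(Add(9, Pow(29, Rational(1, 2))), -1) ≈ 0.069516)
Mul(Function('j')(d), Pow(81706, -1)) = Mul(Add(Rational(9, 52), Mul(Rational(-1, 52), Pow(29, Rational(1, 2)))), Pow(81706, -1)) = Mul(Add(Rational(9, 52), Mul(Rational(-1, 52), Pow(29, Rational(1, 2)))), Rational(1, 81706)) = Add(Rational(9, 4248712), Mul(Rational(-1, 4248712), Pow(29, Rational(1, 2))))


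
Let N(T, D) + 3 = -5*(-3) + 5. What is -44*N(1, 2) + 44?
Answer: -704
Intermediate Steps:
N(T, D) = 17 (N(T, D) = -3 + (-5*(-3) + 5) = -3 + (15 + 5) = -3 + 20 = 17)
-44*N(1, 2) + 44 = -44*17 + 44 = -748 + 44 = -704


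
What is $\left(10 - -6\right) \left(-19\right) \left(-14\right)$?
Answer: $4256$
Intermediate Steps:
$\left(10 - -6\right) \left(-19\right) \left(-14\right) = \left(10 + 6\right) \left(-19\right) \left(-14\right) = 16 \left(-19\right) \left(-14\right) = \left(-304\right) \left(-14\right) = 4256$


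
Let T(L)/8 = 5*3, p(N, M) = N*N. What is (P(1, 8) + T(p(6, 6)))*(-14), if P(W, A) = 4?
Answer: -1736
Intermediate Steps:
p(N, M) = N**2
T(L) = 120 (T(L) = 8*(5*3) = 8*15 = 120)
(P(1, 8) + T(p(6, 6)))*(-14) = (4 + 120)*(-14) = 124*(-14) = -1736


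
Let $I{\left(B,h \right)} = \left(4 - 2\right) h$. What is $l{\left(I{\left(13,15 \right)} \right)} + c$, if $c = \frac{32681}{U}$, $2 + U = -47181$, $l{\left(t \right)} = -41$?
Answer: $- \frac{1967184}{47183} \approx -41.693$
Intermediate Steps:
$I{\left(B,h \right)} = 2 h$
$U = -47183$ ($U = -2 - 47181 = -47183$)
$c = - \frac{32681}{47183}$ ($c = \frac{32681}{-47183} = 32681 \left(- \frac{1}{47183}\right) = - \frac{32681}{47183} \approx -0.69264$)
$l{\left(I{\left(13,15 \right)} \right)} + c = -41 - \frac{32681}{47183} = - \frac{1967184}{47183}$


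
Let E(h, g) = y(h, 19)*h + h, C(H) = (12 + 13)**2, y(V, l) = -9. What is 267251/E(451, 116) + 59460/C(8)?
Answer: 9499961/451000 ≈ 21.064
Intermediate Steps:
C(H) = 625 (C(H) = 25**2 = 625)
E(h, g) = -8*h (E(h, g) = -9*h + h = -8*h)
267251/E(451, 116) + 59460/C(8) = 267251/((-8*451)) + 59460/625 = 267251/(-3608) + 59460*(1/625) = 267251*(-1/3608) + 11892/125 = -267251/3608 + 11892/125 = 9499961/451000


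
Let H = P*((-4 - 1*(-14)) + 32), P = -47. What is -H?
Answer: 1974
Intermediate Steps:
H = -1974 (H = -47*((-4 - 1*(-14)) + 32) = -47*((-4 + 14) + 32) = -47*(10 + 32) = -47*42 = -1974)
-H = -1*(-1974) = 1974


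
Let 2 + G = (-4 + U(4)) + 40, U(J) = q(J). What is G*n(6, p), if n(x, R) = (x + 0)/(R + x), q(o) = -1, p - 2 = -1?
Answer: 198/7 ≈ 28.286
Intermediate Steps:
p = 1 (p = 2 - 1 = 1)
U(J) = -1
n(x, R) = x/(R + x)
G = 33 (G = -2 + ((-4 - 1) + 40) = -2 + (-5 + 40) = -2 + 35 = 33)
G*n(6, p) = 33*(6/(1 + 6)) = 33*(6/7) = 198/7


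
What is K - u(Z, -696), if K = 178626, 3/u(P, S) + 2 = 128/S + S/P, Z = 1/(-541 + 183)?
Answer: 3872151896415/21677426 ≈ 1.7863e+5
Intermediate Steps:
Z = -1/358 (Z = 1/(-358) = -1/358 ≈ -0.0027933)
u(P, S) = 3/(-2 + 128/S + S/P) (u(P, S) = 3/(-2 + (128/S + S/P)) = 3/(-2 + 128/S + S/P))
K - u(Z, -696) = 178626 - 3*(-1)*(-696)/(358*((-696)**2 + 128*(-1/358) - 2*(-1/358)*(-696))) = 178626 - 3*(-1)*(-696)/(358*(484416 - 64/179 - 696/179)) = 178626 - 3*(-1)*(-696)/(358*86709704/179) = 178626 - 3*(-1)*(-696)*179/(358*86709704) = 178626 - 1*261/21677426 = 178626 - 261/21677426 = 3872151896415/21677426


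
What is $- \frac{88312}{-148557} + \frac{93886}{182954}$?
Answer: $\frac{15052228075}{13589548689} \approx 1.1076$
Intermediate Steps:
$- \frac{88312}{-148557} + \frac{93886}{182954} = \left(-88312\right) \left(- \frac{1}{148557}\right) + 93886 \cdot \frac{1}{182954} = \frac{88312}{148557} + \frac{46943}{91477} = \frac{15052228075}{13589548689}$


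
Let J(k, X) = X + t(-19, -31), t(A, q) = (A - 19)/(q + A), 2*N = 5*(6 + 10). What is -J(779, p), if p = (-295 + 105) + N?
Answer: 3731/25 ≈ 149.24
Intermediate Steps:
N = 40 (N = (5*(6 + 10))/2 = (5*16)/2 = (½)*80 = 40)
t(A, q) = (-19 + A)/(A + q)
p = -150 (p = (-295 + 105) + 40 = -190 + 40 = -150)
J(k, X) = 19/25 + X (J(k, X) = X + (-19 - 19)/(-19 - 31) = X - 38/(-50) = X - 1/50*(-38) = X + 19/25 = 19/25 + X)
-J(779, p) = -(19/25 - 150) = -1*(-3731/25) = 3731/25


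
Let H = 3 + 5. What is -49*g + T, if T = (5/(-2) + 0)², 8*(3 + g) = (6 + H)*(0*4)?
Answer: 613/4 ≈ 153.25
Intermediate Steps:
H = 8
g = -3 (g = -3 + ((6 + 8)*(0*4))/8 = -3 + (14*0)/8 = -3 + (⅛)*0 = -3 + 0 = -3)
T = 25/4 (T = (5*(-½) + 0)² = (-5/2 + 0)² = (-5/2)² = 25/4 ≈ 6.2500)
-49*g + T = -49*(-3) + 25/4 = 147 + 25/4 = 613/4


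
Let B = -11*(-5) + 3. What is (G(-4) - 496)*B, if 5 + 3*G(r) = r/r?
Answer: -86536/3 ≈ -28845.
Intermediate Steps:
G(r) = -4/3 (G(r) = -5/3 + (r/r)/3 = -5/3 + (⅓)*1 = -5/3 + ⅓ = -4/3)
B = 58 (B = 55 + 3 = 58)
(G(-4) - 496)*B = (-4/3 - 496)*58 = -1492/3*58 = -86536/3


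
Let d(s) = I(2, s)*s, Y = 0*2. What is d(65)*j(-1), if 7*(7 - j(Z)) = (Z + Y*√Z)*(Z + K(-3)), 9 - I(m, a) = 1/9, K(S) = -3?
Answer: 26000/7 ≈ 3714.3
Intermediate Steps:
Y = 0
I(m, a) = 80/9 (I(m, a) = 9 - 1/9 = 9 - 1*⅑ = 9 - ⅑ = 80/9)
d(s) = 80*s/9
j(Z) = 7 - Z*(-3 + Z)/7 (j(Z) = 7 - (Z + 0*√Z)*(Z - 3)/7 = 7 - (Z + 0)*(-3 + Z)/7 = 7 - Z*(-3 + Z)/7)
d(65)*j(-1) = ((80/9)*65)*(7 - ⅐*(-1)² + (3/7)*(-1)) = 5200*(7 - ⅐*1 - 3/7)/9 = 5200*(7 - ⅐ - 3/7)/9 = (5200/9)*(45/7) = 26000/7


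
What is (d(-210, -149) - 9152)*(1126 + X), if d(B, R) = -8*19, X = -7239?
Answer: 56875352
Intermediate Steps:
d(B, R) = -152
(d(-210, -149) - 9152)*(1126 + X) = (-152 - 9152)*(1126 - 7239) = -9304*(-6113) = 56875352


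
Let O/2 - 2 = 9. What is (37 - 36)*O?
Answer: 22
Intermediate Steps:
O = 22 (O = 4 + 2*9 = 4 + 18 = 22)
(37 - 36)*O = (37 - 36)*22 = 1*22 = 22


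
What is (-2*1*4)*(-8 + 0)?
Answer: 64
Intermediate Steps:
(-2*1*4)*(-8 + 0) = -8*(-8) = 64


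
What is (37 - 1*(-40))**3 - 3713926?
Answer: -3257393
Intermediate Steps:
(37 - 1*(-40))**3 - 3713926 = (37 + 40)**3 - 3713926 = 77**3 - 3713926 = 456533 - 3713926 = -3257393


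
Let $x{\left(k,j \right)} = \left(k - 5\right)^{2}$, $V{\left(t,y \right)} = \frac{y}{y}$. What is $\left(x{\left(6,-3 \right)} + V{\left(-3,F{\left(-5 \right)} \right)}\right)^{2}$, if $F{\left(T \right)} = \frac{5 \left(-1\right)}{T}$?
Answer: $4$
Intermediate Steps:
$F{\left(T \right)} = - \frac{5}{T}$
$V{\left(t,y \right)} = 1$
$x{\left(k,j \right)} = \left(-5 + k\right)^{2}$
$\left(x{\left(6,-3 \right)} + V{\left(-3,F{\left(-5 \right)} \right)}\right)^{2} = \left(\left(-5 + 6\right)^{2} + 1\right)^{2} = \left(1^{2} + 1\right)^{2} = \left(1 + 1\right)^{2} = 2^{2} = 4$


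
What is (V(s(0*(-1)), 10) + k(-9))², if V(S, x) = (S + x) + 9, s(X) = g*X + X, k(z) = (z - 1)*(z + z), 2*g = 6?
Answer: 39601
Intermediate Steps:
g = 3 (g = (½)*6 = 3)
k(z) = 2*z*(-1 + z) (k(z) = (-1 + z)*(2*z) = 2*z*(-1 + z))
s(X) = 4*X (s(X) = 3*X + X = 4*X)
V(S, x) = 9 + S + x
(V(s(0*(-1)), 10) + k(-9))² = ((9 + 4*(0*(-1)) + 10) + 2*(-9)*(-1 - 9))² = ((9 + 4*0 + 10) + 2*(-9)*(-10))² = ((9 + 0 + 10) + 180)² = (19 + 180)² = 199² = 39601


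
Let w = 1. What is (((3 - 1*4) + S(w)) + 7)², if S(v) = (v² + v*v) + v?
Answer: 81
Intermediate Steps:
S(v) = v + 2*v² (S(v) = (v² + v²) + v = 2*v² + v = v + 2*v²)
(((3 - 1*4) + S(w)) + 7)² = (((3 - 1*4) + 1*(1 + 2*1)) + 7)² = (((3 - 4) + 1*(1 + 2)) + 7)² = ((-1 + 1*3) + 7)² = ((-1 + 3) + 7)² = (2 + 7)² = 9² = 81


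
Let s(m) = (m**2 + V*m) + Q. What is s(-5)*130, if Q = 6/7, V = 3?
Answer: 9880/7 ≈ 1411.4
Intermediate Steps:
Q = 6/7 (Q = 6*(1/7) = 6/7 ≈ 0.85714)
s(m) = 6/7 + m**2 + 3*m (s(m) = (m**2 + 3*m) + 6/7 = 6/7 + m**2 + 3*m)
s(-5)*130 = (6/7 + (-5)**2 + 3*(-5))*130 = (6/7 + 25 - 15)*130 = (76/7)*130 = 9880/7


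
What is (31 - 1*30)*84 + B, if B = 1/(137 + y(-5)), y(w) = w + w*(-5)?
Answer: 13189/157 ≈ 84.006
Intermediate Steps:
y(w) = -4*w (y(w) = w - 5*w = -4*w)
B = 1/157 (B = 1/(137 - 4*(-5)) = 1/(137 + 20) = 1/157 ≈ 0.0063694)
(31 - 1*30)*84 + B = (31 - 1*30)*84 + 1/157 = (31 - 30)*84 + 1/157 = 1*84 + 1/157 = 84 + 1/157 = 13189/157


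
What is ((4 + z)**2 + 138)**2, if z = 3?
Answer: 34969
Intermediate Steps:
((4 + z)**2 + 138)**2 = ((4 + 3)**2 + 138)**2 = (7**2 + 138)**2 = (49 + 138)**2 = 187**2 = 34969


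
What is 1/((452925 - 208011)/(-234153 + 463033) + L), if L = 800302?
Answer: 114440/91586683337 ≈ 1.2495e-6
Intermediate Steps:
1/((452925 - 208011)/(-234153 + 463033) + L) = 1/((452925 - 208011)/(-234153 + 463033) + 800302) = 1/(244914/228880 + 800302) = 1/(244914*(1/228880) + 800302) = 1/(122457/114440 + 800302) = 1/(91586683337/114440) = 114440/91586683337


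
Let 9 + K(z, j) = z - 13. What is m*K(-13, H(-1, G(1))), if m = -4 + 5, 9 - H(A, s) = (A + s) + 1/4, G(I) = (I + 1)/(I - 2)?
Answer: -35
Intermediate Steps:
G(I) = (1 + I)/(-2 + I)
H(A, s) = 35/4 - A - s (H(A, s) = 9 - ((A + s) + 1/4) = 9 - ((A + s) + ¼) = 9 - (¼ + A + s) = 9 + (-¼ - A - s) = 35/4 - A - s)
K(z, j) = -22 + z (K(z, j) = -9 + (z - 13) = -9 + (-13 + z) = -22 + z)
m = 1
m*K(-13, H(-1, G(1))) = 1*(-22 - 13) = 1*(-35) = -35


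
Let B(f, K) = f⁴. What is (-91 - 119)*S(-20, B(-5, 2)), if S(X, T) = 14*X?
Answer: 58800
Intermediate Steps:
(-91 - 119)*S(-20, B(-5, 2)) = (-91 - 119)*(14*(-20)) = -210*(-280) = 58800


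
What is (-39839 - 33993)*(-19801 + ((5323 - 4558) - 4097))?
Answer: 1707955656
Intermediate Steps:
(-39839 - 33993)*(-19801 + ((5323 - 4558) - 4097)) = -73832*(-19801 + (765 - 4097)) = -73832*(-19801 - 3332) = -73832*(-23133) = 1707955656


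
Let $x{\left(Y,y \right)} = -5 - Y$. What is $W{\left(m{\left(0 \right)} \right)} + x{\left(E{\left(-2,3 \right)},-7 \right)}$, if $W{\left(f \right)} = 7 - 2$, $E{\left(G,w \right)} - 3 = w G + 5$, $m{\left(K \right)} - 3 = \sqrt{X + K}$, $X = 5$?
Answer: $-2$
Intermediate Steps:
$m{\left(K \right)} = 3 + \sqrt{5 + K}$
$E{\left(G,w \right)} = 8 + G w$ ($E{\left(G,w \right)} = 3 + \left(w G + 5\right) = 3 + \left(G w + 5\right) = 3 + \left(5 + G w\right) = 8 + G w$)
$W{\left(f \right)} = 5$ ($W{\left(f \right)} = 7 - 2 = 5$)
$W{\left(m{\left(0 \right)} \right)} + x{\left(E{\left(-2,3 \right)},-7 \right)} = 5 - \left(13 - 6\right) = 5 - 7 = -2$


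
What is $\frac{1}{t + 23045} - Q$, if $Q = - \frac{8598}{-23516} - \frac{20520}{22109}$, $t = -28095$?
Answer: $\frac{184547316457}{328196497775} \approx 0.56231$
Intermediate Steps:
$Q = - \frac{146227569}{259957622}$ ($Q = \left(-8598\right) \left(- \frac{1}{23516}\right) - \frac{20520}{22109} = \frac{4299}{11758} - \frac{20520}{22109} = - \frac{146227569}{259957622} \approx -0.56251$)
$\frac{1}{t + 23045} - Q = \frac{1}{-28095 + 23045} - - \frac{146227569}{259957622} = \frac{1}{-5050} + \frac{146227569}{259957622} = - \frac{1}{5050} + \frac{146227569}{259957622} = \frac{184547316457}{328196497775}$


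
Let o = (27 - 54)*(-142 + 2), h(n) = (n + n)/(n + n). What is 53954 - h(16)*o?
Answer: 50174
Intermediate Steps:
h(n) = 1 (h(n) = (2*n)/((2*n)) = (2*n)*(1/(2*n)) = 1)
o = 3780 (o = -27*(-140) = 3780)
53954 - h(16)*o = 53954 - 3780 = 50174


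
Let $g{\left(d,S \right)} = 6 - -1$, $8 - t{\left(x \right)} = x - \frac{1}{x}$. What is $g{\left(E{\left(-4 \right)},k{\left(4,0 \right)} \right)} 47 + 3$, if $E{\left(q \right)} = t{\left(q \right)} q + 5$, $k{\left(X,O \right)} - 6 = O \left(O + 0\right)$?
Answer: $332$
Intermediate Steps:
$k{\left(X,O \right)} = 6 + O^{2}$ ($k{\left(X,O \right)} = 6 + O \left(O + 0\right) = 6 + O O = 6 + O^{2}$)
$t{\left(x \right)} = 8 + \frac{1}{x} - x$ ($t{\left(x \right)} = 8 - \left(x - \frac{1}{x}\right) = 8 + \frac{1}{x} - x$)
$E{\left(q \right)} = 5 + q \left(8 + \frac{1}{q} - q\right)$ ($E{\left(q \right)} = \left(8 + \frac{1}{q} - q\right) q + 5 = q \left(8 + \frac{1}{q} - q\right) + 5 = 5 + q \left(8 + \frac{1}{q} - q\right)$)
$g{\left(d,S \right)} = 7$ ($g{\left(d,S \right)} = 6 + 1 = 7$)
$g{\left(E{\left(-4 \right)},k{\left(4,0 \right)} \right)} 47 + 3 = 7 \cdot 47 + 3 = 329 + 3 = 332$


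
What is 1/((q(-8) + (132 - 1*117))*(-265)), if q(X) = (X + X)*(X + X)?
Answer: -1/71815 ≈ -1.3925e-5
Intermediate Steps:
q(X) = 4*X² (q(X) = (2*X)*(2*X) = 4*X²)
1/((q(-8) + (132 - 1*117))*(-265)) = 1/((4*(-8)² + (132 - 1*117))*(-265)) = 1/((4*64 + (132 - 117))*(-265)) = 1/((256 + 15)*(-265)) = 1/(271*(-265)) = 1/(-71815) = -1/71815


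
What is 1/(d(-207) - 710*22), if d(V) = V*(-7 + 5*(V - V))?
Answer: -1/14171 ≈ -7.0567e-5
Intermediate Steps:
d(V) = -7*V (d(V) = V*(-7 + 5*0) = V*(-7 + 0) = V*(-7) = -7*V)
1/(d(-207) - 710*22) = 1/(-7*(-207) - 710*22) = 1/(1449 - 15620) = 1/(-14171) = -1/14171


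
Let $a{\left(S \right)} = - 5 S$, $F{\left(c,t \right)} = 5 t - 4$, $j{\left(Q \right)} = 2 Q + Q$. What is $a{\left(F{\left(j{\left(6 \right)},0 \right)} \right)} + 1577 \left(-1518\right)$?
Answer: $-2393866$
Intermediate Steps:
$j{\left(Q \right)} = 3 Q$
$F{\left(c,t \right)} = -4 + 5 t$
$a{\left(F{\left(j{\left(6 \right)},0 \right)} \right)} + 1577 \left(-1518\right) = - 5 \left(-4 + 5 \cdot 0\right) + 1577 \left(-1518\right) = - 5 \left(-4 + 0\right) - 2393886 = \left(-5\right) \left(-4\right) - 2393886 = 20 - 2393886 = -2393866$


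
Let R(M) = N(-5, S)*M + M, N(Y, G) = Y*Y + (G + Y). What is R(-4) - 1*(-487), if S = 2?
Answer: 395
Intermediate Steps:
N(Y, G) = G + Y + Y² (N(Y, G) = Y² + (G + Y) = G + Y + Y²)
R(M) = 23*M (R(M) = (2 - 5 + (-5)²)*M + M = (2 - 5 + 25)*M + M = 22*M + M = 23*M)
R(-4) - 1*(-487) = 23*(-4) - 1*(-487) = -92 + 487 = 395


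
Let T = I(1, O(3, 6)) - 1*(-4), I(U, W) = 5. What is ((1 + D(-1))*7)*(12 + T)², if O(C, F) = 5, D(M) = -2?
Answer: -3087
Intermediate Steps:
T = 9 (T = 5 - 1*(-4) = 5 + 4 = 9)
((1 + D(-1))*7)*(12 + T)² = ((1 - 2)*7)*(12 + 9)² = -1*7*21² = -7*441 = -3087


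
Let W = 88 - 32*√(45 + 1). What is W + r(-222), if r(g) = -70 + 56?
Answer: 74 - 32*√46 ≈ -143.03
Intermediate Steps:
W = 88 - 32*√46 ≈ -129.03
r(g) = -14
W + r(-222) = (88 - 32*√46) - 14 = 74 - 32*√46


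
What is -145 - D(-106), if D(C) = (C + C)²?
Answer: -45089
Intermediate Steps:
D(C) = 4*C² (D(C) = (2*C)² = 4*C²)
-145 - D(-106) = -145 - 4*(-106)² = -145 - 4*11236 = -145 - 1*44944 = -145 - 44944 = -45089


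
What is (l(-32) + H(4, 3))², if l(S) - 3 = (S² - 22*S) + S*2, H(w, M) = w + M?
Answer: 2802276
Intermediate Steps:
H(w, M) = M + w
l(S) = 3 + S² - 20*S (l(S) = 3 + ((S² - 22*S) + S*2) = 3 + ((S² - 22*S) + 2*S) = 3 + (S² - 20*S) = 3 + S² - 20*S)
(l(-32) + H(4, 3))² = ((3 + (-32)² - 20*(-32)) + (3 + 4))² = ((3 + 1024 + 640) + 7)² = (1667 + 7)² = 1674² = 2802276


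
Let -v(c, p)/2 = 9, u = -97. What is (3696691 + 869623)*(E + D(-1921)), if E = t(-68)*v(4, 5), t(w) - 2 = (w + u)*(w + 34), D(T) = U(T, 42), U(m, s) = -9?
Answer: -461311871850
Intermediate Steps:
v(c, p) = -18 (v(c, p) = -2*9 = -18)
D(T) = -9
t(w) = 2 + (-97 + w)*(34 + w) (t(w) = 2 + (w - 97)*(w + 34) = 2 + (-97 + w)*(34 + w))
E = -101016 (E = (-3296 + (-68)² - 63*(-68))*(-18) = (-3296 + 4624 + 4284)*(-18) = 5612*(-18) = -101016)
(3696691 + 869623)*(E + D(-1921)) = (3696691 + 869623)*(-101016 - 9) = 4566314*(-101025) = -461311871850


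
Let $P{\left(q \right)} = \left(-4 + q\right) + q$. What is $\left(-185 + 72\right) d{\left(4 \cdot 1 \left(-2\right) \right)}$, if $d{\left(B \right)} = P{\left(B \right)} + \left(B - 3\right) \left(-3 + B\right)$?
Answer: $-11413$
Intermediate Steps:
$P{\left(q \right)} = -4 + 2 q$
$d{\left(B \right)} = -4 + \left(-3 + B\right)^{2} + 2 B$ ($d{\left(B \right)} = \left(-4 + 2 B\right) + \left(B - 3\right) \left(-3 + B\right) = \left(-4 + 2 B\right) + \left(-3 + B\right) \left(-3 + B\right) = \left(-4 + 2 B\right) + \left(-3 + B\right)^{2} = -4 + \left(-3 + B\right)^{2} + 2 B$)
$\left(-185 + 72\right) d{\left(4 \cdot 1 \left(-2\right) \right)} = \left(-185 + 72\right) \left(5 + \left(4 \cdot 1 \left(-2\right)\right)^{2} - 4 \cdot 4 \cdot 1 \left(-2\right)\right) = - 113 \left(5 + \left(4 \left(-2\right)\right)^{2} - 4 \cdot 4 \left(-2\right)\right) = - 113 \left(5 + \left(-8\right)^{2} - -32\right) = - 113 \left(5 + 64 + 32\right) = \left(-113\right) 101 = -11413$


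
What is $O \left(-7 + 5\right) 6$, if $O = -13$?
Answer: $156$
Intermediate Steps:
$O \left(-7 + 5\right) 6 = - 13 \left(-7 + 5\right) 6 = \left(-13\right) \left(-2\right) 6 = 26 \cdot 6 = 156$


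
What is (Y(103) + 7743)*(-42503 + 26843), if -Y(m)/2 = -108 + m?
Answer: -121411980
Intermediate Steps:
Y(m) = 216 - 2*m (Y(m) = -2*(-108 + m) = 216 - 2*m)
(Y(103) + 7743)*(-42503 + 26843) = ((216 - 2*103) + 7743)*(-42503 + 26843) = ((216 - 206) + 7743)*(-15660) = (10 + 7743)*(-15660) = 7753*(-15660) = -121411980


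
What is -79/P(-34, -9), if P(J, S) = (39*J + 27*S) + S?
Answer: 79/1578 ≈ 0.050063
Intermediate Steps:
P(J, S) = 28*S + 39*J (P(J, S) = (27*S + 39*J) + S = 28*S + 39*J)
-79/P(-34, -9) = -79/(28*(-9) + 39*(-34)) = -79/(-252 - 1326) = -79/(-1578) = -79*(-1/1578) = 79/1578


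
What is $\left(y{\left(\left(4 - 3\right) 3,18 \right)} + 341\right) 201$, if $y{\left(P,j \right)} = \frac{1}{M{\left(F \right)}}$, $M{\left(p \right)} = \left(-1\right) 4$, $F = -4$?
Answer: $\frac{273963}{4} \approx 68491.0$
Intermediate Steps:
$M{\left(p \right)} = -4$
$y{\left(P,j \right)} = - \frac{1}{4}$ ($y{\left(P,j \right)} = \frac{1}{-4} = - \frac{1}{4}$)
$\left(y{\left(\left(4 - 3\right) 3,18 \right)} + 341\right) 201 = \left(- \frac{1}{4} + 341\right) 201 = \frac{1363}{4} \cdot 201 = \frac{273963}{4}$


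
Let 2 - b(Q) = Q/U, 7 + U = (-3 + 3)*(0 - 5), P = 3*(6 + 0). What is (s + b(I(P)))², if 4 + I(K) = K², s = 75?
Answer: 737881/49 ≈ 15059.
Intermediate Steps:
P = 18 (P = 3*6 = 18)
U = -7 (U = -7 + (-3 + 3)*(0 - 5) = -7 + 0*(-5) = -7 + 0 = -7)
I(K) = -4 + K²
b(Q) = 2 + Q/7 (b(Q) = 2 - Q/(-7) = 2 - Q*(-1)/7 = 2 - (-1)*Q/7 = 2 + Q/7)
(s + b(I(P)))² = (75 + (2 + (-4 + 18²)/7))² = (75 + (2 + (-4 + 324)/7))² = (75 + (2 + (⅐)*320))² = (75 + (2 + 320/7))² = (75 + 334/7)² = (859/7)² = 737881/49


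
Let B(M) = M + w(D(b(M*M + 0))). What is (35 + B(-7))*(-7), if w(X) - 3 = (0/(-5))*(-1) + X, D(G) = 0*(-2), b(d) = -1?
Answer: -217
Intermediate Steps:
D(G) = 0
w(X) = 3 + X (w(X) = 3 + ((0/(-5))*(-1) + X) = 3 + ((0*(-⅕))*(-1) + X) = 3 + (0*(-1) + X) = 3 + (0 + X) = 3 + X)
B(M) = 3 + M (B(M) = M + (3 + 0) = M + 3 = 3 + M)
(35 + B(-7))*(-7) = (35 + (3 - 7))*(-7) = (35 - 4)*(-7) = 31*(-7) = -217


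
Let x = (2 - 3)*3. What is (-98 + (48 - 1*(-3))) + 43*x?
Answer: -176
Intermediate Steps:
x = -3 (x = -1*3 = -3)
(-98 + (48 - 1*(-3))) + 43*x = (-98 + (48 - 1*(-3))) + 43*(-3) = (-98 + (48 + 3)) - 129 = (-98 + 51) - 129 = -47 - 129 = -176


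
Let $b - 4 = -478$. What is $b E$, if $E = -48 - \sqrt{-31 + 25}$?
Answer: $22752 + 474 i \sqrt{6} \approx 22752.0 + 1161.1 i$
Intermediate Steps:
$b = -474$ ($b = 4 - 478 = -474$)
$E = -48 - i \sqrt{6}$ ($E = -48 - \sqrt{-6} = -48 - i \sqrt{6} \approx -48.0 - 2.4495 i$)
$b E = - 474 \left(-48 - i \sqrt{6}\right) = 22752 + 474 i \sqrt{6}$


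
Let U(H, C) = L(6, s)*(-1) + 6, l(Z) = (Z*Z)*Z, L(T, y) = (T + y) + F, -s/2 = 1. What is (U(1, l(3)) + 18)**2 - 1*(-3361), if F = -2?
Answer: 3845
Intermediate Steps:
s = -2 (s = -2*1 = -2)
L(T, y) = -2 + T + y (L(T, y) = (T + y) - 2 = -2 + T + y)
l(Z) = Z**3 (l(Z) = Z**2*Z = Z**3)
U(H, C) = 4 (U(H, C) = (-2 + 6 - 2)*(-1) + 6 = 2*(-1) + 6 = -2 + 6 = 4)
(U(1, l(3)) + 18)**2 - 1*(-3361) = (4 + 18)**2 - 1*(-3361) = 22**2 + 3361 = 484 + 3361 = 3845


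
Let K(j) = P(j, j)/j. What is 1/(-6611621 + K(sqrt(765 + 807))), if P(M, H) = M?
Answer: -1/6611620 ≈ -1.5125e-7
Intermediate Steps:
K(j) = 1 (K(j) = j/j = 1)
1/(-6611621 + K(sqrt(765 + 807))) = 1/(-6611621 + 1) = 1/(-6611620) = -1/6611620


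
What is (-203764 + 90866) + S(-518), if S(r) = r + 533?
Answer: -112883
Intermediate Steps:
S(r) = 533 + r
(-203764 + 90866) + S(-518) = (-203764 + 90866) + (533 - 518) = -112898 + 15 = -112883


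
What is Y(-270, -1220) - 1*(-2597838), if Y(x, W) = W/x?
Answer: 70141748/27 ≈ 2.5978e+6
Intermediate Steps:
Y(-270, -1220) - 1*(-2597838) = -1220/(-270) - 1*(-2597838) = -1220*(-1/270) + 2597838 = 122/27 + 2597838 = 70141748/27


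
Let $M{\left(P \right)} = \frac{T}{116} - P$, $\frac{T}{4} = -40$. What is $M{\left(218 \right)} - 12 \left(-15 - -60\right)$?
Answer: $- \frac{22022}{29} \approx -759.38$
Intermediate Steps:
$T = -160$ ($T = 4 \left(-40\right) = -160$)
$M{\left(P \right)} = - \frac{40}{29} - P$ ($M{\left(P \right)} = - \frac{160}{116} - P = \left(-160\right) \frac{1}{116} - P = - \frac{40}{29} - P$)
$M{\left(218 \right)} - 12 \left(-15 - -60\right) = \left(- \frac{40}{29} - 218\right) - 12 \left(-15 - -60\right) = \left(- \frac{40}{29} - 218\right) - 12 \left(-15 + 60\right) = - \frac{6362}{29} - 12 \cdot 45 = - \frac{6362}{29} - 540 = - \frac{22022}{29}$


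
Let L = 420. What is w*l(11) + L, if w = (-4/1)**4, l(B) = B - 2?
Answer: 2724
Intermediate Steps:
l(B) = -2 + B
w = 256 (w = (-4*1)**4 = (-4)**4 = 256)
w*l(11) + L = 256*(-2 + 11) + 420 = 256*9 + 420 = 2304 + 420 = 2724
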